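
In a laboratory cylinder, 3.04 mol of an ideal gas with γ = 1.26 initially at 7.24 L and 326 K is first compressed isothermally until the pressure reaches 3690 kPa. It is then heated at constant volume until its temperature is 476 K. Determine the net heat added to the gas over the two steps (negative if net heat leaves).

P₁ = nRT₁/V₁ = 3.04×8.314×326/7.24 = 1140 kPa.
Step 1 — Isothermal: T stays 326 K; PV = const ⇒ V₂ = 2.23 L, P₂ = 3690 kPa.
ΔU = 0 (ideal gas, T constant).
W = nRT ln(V₂/V₁) = 3.04×8.314×326×ln(0.308) = -9690 J.
Q = ΔU + W = -9690 J.
State after step 1: P = 3690 kPa, V = 2.23 L, T = 326 K.
Step 2 — Isochoric: V stays 2.23 L; P/T = const ⇒ T₂ = 476 K, P₂ = 5390 kPa.
W = 0 (no volume change).
ΔU = nCvΔT = 3.04×32.0×(476−326) = 14600 J.
Q = ΔU = 14600 J.
Net over both steps: W = -9690 J, Q = 4890 J, ΔU = 14600 J.

4890 J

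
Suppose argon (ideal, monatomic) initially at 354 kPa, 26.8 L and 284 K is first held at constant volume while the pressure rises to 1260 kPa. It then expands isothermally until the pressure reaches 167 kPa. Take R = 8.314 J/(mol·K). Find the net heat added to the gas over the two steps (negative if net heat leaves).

n = P₁V₁/(RT₁) = 354×26.8/(8.314×284) = 4.02 mol.
Step 1 — Isochoric: V stays 26.8 L; P/T = const ⇒ T₂ = 1010 K, P₂ = 1260 kPa.
W = 0 (no volume change).
ΔU = nCvΔT = 4.02×12.5×(1010−284) = 36400 J.
Q = ΔU = 36400 J.
State after step 1: P = 1260 kPa, V = 26.8 L, T = 1010 K.
Step 2 — Isothermal: T stays 1010 K; PV = const ⇒ V₂ = 202 L, P₂ = 167 kPa.
ΔU = 0 (ideal gas, T constant).
W = nRT ln(V₂/V₁) = 4.02×8.314×1010×ln(7.54) = 68200 J.
Q = ΔU + W = 68200 J.
Net over both steps: W = 68200 J, Q = 105000 J, ΔU = 36400 J.

105000 J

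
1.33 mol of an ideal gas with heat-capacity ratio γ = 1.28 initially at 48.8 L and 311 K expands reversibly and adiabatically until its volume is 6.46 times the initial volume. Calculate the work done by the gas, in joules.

P₁ = nRT₁/V₁ = 1.33×8.314×311/48.8 = 70.5 kPa.
Adiabatic: TV^(γ−1) = const ⇒ T₂ = 311×(0.155)^0.280 = 184 K; PV^γ = const ⇒ P₂ = 6.47 kPa.
ΔU = nCvΔT = 1.33×29.7×(184−311) = -5000 J.
Q = 0 for an adiabatic process, so W = −ΔU = 5000 J.

5000 J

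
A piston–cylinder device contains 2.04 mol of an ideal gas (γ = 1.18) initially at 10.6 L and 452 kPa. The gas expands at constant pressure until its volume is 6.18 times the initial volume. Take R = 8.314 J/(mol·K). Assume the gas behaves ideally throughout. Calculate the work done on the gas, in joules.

-24800 J

T₁ = P₁V₁/(nR) = 452×10.6/(2.04×8.314) = 282 K.
Isobaric: P stays 452 kPa; V/T = const ⇒ T₂ = 1750 K, V₂ = 65.5 L.
W = PΔV = 452×(65.5−10.6) kPa·L = 24800 J.
Work done on the gas = −W_by = -24800 J.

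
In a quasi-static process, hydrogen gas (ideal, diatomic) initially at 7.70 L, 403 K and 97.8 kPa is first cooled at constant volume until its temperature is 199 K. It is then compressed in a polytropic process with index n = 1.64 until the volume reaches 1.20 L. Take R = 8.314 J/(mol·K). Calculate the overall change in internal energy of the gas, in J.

n = P₁V₁/(RT₁) = 97.8×7.70/(8.314×403) = 0.225 mol.
Step 1 — Isochoric: V stays 7.70 L; P/T = const ⇒ T₂ = 199 K, P₂ = 48.3 kPa.
W = 0 (no volume change).
ΔU = nCvΔT = 0.225×20.8×(199−403) = -953 J.
Q = ΔU = -953 J.
State after step 1: P = 48.3 kPa, V = 7.70 L, T = 199 K.
Step 2 — Polytropic n=1.64: T₂ = T₁(V₁/V₂)^(n−1) = 199×(6.42)^0.64 = 654 K; P₂ = P₁(V₁/V₂)^n = 1020 kPa.
W = (P₁V₁−P₂V₂)/(n−1) = (48.3×7.70−1020×1.20)/0.64 = -1330 J.
ΔU = nCvΔT = 0.225×20.8×(654−199) = 2130 J.
Q = ΔU + W = 797 J.
Net over both steps: W = -1330 J, Q = -156 J, ΔU = 1170 J.

1170 J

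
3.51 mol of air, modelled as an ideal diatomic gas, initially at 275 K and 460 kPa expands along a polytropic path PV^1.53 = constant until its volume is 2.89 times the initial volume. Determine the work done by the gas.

6510 J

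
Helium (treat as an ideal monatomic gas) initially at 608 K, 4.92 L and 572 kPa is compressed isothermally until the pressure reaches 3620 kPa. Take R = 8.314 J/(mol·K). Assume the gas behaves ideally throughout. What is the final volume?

0.777 L

Isothermal: T stays 608 K; PV = const ⇒ V₂ = 0.777 L, P₂ = 3620 kPa.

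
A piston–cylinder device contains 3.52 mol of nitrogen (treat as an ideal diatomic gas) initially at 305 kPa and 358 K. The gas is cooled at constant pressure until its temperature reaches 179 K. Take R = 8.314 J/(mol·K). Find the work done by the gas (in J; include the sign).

V₁ = nRT₁/P₁ = 3.52×8.314×358/305 = 34.4 L.
Isobaric: P stays 305 kPa; V/T = const ⇒ T₂ = 179 K, V₂ = 17.2 L.
W = PΔV = 305×(17.2−34.4) kPa·L = -5240 J.

-5240 J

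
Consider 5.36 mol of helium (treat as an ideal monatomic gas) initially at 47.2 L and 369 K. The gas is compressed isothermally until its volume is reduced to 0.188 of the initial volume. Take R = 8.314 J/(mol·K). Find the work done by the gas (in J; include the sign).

P₁ = nRT₁/V₁ = 5.36×8.314×369/47.2 = 348 kPa.
Isothermal: T stays 369 K; PV = const ⇒ V₂ = 8.87 L, P₂ = 1850 kPa.
W = nRT ln(V₂/V₁) = 5.36×8.314×369×ln(0.188) = -27500 J.

-27500 J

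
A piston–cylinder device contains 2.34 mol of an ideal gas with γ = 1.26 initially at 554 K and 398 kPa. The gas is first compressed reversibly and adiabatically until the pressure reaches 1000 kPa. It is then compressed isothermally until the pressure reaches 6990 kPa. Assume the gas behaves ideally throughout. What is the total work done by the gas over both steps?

V₁ = nRT₁/P₁ = 2.34×8.314×554/398 = 27.1 L.
Step 1 — Adiabatic: T₂/T₁ = (P₂/P₁)^((γ−1)/γ) ⇒ T₂ = 554×(2.51)^0.206 = 670 K; V₂ = 13.0 L.
ΔU = nCvΔT = 2.34×32.0×(670−554) = 8680 J.
Q = 0 for an adiabatic process, so W = −ΔU = -8680 J.
State after step 1: P = 1000 kPa, V = 13.0 L, T = 670 K.
Step 2 — Isothermal: T stays 670 K; PV = const ⇒ V₂ = 1.86 L, P₂ = 6990 kPa.
ΔU = 0 (ideal gas, T constant).
W = nRT ln(V₂/V₁) = 2.34×8.314×670×ln(0.143) = -25300 J.
Q = ΔU + W = -25300 J.
Net over both steps: W = -34000 J, Q = -25300 J, ΔU = 8680 J.

-34000 J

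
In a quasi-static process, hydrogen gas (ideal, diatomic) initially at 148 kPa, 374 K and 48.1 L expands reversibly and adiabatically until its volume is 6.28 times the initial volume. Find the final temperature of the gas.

179 K

Adiabatic: TV^(γ−1) = const ⇒ T₂ = 374×(0.159)^0.400 = 179 K; PV^γ = const ⇒ P₂ = 11.3 kPa.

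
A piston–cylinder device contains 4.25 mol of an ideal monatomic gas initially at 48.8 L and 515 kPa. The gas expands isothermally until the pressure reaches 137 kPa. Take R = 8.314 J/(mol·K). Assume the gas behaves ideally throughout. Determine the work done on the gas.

-33300 J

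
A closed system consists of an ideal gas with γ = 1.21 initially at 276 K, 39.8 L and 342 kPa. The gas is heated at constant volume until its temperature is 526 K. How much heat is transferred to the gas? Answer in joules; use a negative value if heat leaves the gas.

58700 J

n = P₁V₁/(RT₁) = 342×39.8/(8.314×276) = 5.93 mol.
Isochoric: V stays 39.8 L; P/T = const ⇒ T₂ = 526 K, P₂ = 652 kPa.
W = 0 (no volume change).
ΔU = nCvΔT = 5.93×39.6×(526−276) = 58700 J.
Q = ΔU = 58700 J.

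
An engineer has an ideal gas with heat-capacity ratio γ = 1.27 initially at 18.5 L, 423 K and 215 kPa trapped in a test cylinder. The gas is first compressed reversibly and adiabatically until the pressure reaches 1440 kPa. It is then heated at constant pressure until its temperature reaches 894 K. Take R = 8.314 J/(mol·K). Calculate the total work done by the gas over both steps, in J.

-4890 J

n = P₁V₁/(RT₁) = 215×18.5/(8.314×423) = 1.13 mol.
Step 1 — Adiabatic: T₂/T₁ = (P₂/P₁)^((γ−1)/γ) ⇒ T₂ = 423×(6.70)^0.213 = 634 K; V₂ = 4.14 L.
ΔU = nCvΔT = 1.13×30.8×(634−423) = 7340 J.
Q = 0 for an adiabatic process, so W = −ΔU = -7340 J.
State after step 1: P = 1440 kPa, V = 4.14 L, T = 634 K.
Step 2 — Isobaric: P stays 1440 kPa; V/T = const ⇒ T₂ = 894 K, V₂ = 5.84 L.
W = PΔV = 1440×(5.84−4.14) kPa·L = 2450 J.
ΔU = nCvΔT = 1.13×30.8×(894−634) = 9060 J.
Q = ΔU + W = nCpΔT = 11500 J.
Net over both steps: W = -4890 J, Q = 11500 J, ΔU = 16400 J.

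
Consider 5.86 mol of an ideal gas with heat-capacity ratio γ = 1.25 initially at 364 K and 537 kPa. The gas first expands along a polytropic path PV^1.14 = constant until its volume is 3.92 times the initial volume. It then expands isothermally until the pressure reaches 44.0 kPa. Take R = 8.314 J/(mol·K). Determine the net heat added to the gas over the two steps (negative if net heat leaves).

23500 J

V₁ = nRT₁/P₁ = 5.86×8.314×364/537 = 33.0 L.
Step 1 — Polytropic n=1.14: T₂ = T₁(V₁/V₂)^(n−1) = 364×(0.255)^0.14 = 301 K; P₂ = P₁(V₁/V₂)^n = 113 kPa.
W = (P₁V₁−P₂V₂)/(n−1) = (537×33.0−113×129)/0.14 = 22100 J.
ΔU = nCvΔT = 5.86×33.3×(301−364) = -12300 J.
Q = ΔU + W = 9700 J.
State after step 1: P = 113 kPa, V = 129 L, T = 301 K.
Step 2 — Isothermal: T stays 301 K; PV = const ⇒ V₂ = 333 L, P₂ = 44.0 kPa.
ΔU = 0 (ideal gas, T constant).
W = nRT ln(V₂/V₁) = 5.86×8.314×301×ln(2.57) = 13800 J.
Q = ΔU + W = 13800 J.
Net over both steps: W = 35900 J, Q = 23500 J, ΔU = -12300 J.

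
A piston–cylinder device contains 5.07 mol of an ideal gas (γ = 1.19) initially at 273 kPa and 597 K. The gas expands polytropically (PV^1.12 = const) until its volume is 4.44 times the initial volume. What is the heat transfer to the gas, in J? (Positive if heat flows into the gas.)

V₁ = nRT₁/P₁ = 5.07×8.314×597/273 = 92.2 L.
Polytropic n=1.12: T₂ = T₁(V₁/V₂)^(n−1) = 597×(0.225)^0.12 = 499 K; P₂ = P₁(V₁/V₂)^n = 51.4 kPa.
W = (P₁V₁−P₂V₂)/(n−1) = (273×92.2−51.4×409)/0.12 = 34300 J.
ΔU = nCvΔT = 5.07×43.8×(499−597) = -21700 J.
Q = ΔU + W = 12700 J.

12700 J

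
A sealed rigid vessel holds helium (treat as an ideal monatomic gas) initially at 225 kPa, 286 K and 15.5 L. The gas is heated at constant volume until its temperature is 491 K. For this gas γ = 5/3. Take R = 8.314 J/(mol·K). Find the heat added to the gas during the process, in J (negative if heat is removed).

n = P₁V₁/(RT₁) = 225×15.5/(8.314×286) = 1.47 mol.
Isochoric: V stays 15.5 L; P/T = const ⇒ T₂ = 491 K, P₂ = 386 kPa.
W = 0 (no volume change).
ΔU = nCvΔT = 1.47×12.5×(491−286) = 3750 J.
Q = ΔU = 3750 J.

3750 J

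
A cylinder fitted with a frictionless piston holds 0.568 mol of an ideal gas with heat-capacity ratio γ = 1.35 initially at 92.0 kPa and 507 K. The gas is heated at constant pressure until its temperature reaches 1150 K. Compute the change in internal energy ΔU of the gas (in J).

8680 J

V₁ = nRT₁/P₁ = 0.568×8.314×507/92.0 = 26.0 L.
Isobaric: P stays 92.0 kPa; V/T = const ⇒ T₂ = 1150 K, V₂ = 59.0 L.
For an ideal gas ΔU = nCvΔT with Cv = R/(γ−1) = 23.8 J/(mol·K).
ΔU = 0.568×23.8×(1150−507) = 8680 J.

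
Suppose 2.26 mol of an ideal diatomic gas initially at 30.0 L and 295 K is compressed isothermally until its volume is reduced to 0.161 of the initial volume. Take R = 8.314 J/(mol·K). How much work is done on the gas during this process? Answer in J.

10100 J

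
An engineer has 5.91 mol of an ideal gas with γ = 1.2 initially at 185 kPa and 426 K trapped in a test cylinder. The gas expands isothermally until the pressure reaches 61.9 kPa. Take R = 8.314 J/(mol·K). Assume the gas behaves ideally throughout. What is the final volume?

338 L

V₁ = nRT₁/P₁ = 5.91×8.314×426/185 = 113 L.
Isothermal: T stays 426 K; PV = const ⇒ V₂ = 338 L, P₂ = 61.9 kPa.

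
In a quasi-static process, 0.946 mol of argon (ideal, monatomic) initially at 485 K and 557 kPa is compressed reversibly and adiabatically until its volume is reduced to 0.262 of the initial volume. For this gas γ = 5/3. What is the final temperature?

V₁ = nRT₁/P₁ = 0.946×8.314×485/557 = 6.85 L.
Adiabatic: TV^(γ−1) = const ⇒ T₂ = 485×(3.82)^0.667 = 1180 K; PV^γ = const ⇒ P₂ = 5190 kPa.

1180 K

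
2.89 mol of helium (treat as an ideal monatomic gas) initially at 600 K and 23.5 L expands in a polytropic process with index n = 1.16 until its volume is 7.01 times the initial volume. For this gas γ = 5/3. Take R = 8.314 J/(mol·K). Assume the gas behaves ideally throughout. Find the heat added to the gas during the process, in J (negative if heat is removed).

P₁ = nRT₁/V₁ = 2.89×8.314×600/23.5 = 613 kPa.
Polytropic n=1.16: T₂ = T₁(V₁/V₂)^(n−1) = 600×(0.143)^0.16 = 439 K; P₂ = P₁(V₁/V₂)^n = 64.1 kPa.
W = (P₁V₁−P₂V₂)/(n−1) = (613×23.5−64.1×165)/0.16 = 24100 J.
ΔU = nCvΔT = 2.89×12.5×(439−600) = -5790 J.
Q = ΔU + W = 18300 J.

18300 J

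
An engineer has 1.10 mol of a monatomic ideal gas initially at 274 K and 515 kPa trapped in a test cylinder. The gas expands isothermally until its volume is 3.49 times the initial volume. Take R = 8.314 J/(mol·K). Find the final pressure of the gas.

V₁ = nRT₁/P₁ = 1.10×8.314×274/515 = 4.87 L.
Isothermal: T stays 274 K; PV = const ⇒ V₂ = 17.0 L, P₂ = 148 kPa.

148 kPa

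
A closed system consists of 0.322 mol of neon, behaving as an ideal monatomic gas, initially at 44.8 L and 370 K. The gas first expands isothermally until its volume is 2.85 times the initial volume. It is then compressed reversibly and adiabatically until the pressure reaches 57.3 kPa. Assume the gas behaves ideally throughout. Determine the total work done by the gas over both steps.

P₁ = nRT₁/V₁ = 0.322×8.314×370/44.8 = 22.1 kPa.
Step 1 — Isothermal: T stays 370 K; PV = const ⇒ V₂ = 128 L, P₂ = 7.76 kPa.
ΔU = 0 (ideal gas, T constant).
W = nRT ln(V₂/V₁) = 0.322×8.314×370×ln(2.85) = 1040 J.
Q = ΔU + W = 1040 J.
State after step 1: P = 7.76 kPa, V = 128 L, T = 370 K.
Step 2 — Adiabatic: T₂/T₁ = (P₂/P₁)^((γ−1)/γ) ⇒ T₂ = 370×(7.39)^0.400 = 823 K; V₂ = 38.5 L.
ΔU = nCvΔT = 0.322×12.5×(823−370) = 1820 J.
Q = 0 for an adiabatic process, so W = −ΔU = -1820 J.
Net over both steps: W = -783 J, Q = 1040 J, ΔU = 1820 J.

-783 J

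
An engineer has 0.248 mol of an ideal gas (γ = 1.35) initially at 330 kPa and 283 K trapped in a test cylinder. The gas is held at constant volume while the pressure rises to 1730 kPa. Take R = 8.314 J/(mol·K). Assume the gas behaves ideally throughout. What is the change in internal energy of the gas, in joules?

7070 J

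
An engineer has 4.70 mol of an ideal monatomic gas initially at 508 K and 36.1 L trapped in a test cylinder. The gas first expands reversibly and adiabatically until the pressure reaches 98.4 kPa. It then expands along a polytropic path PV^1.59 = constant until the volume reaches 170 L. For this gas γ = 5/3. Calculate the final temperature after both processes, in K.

188 K

P₁ = nRT₁/V₁ = 4.70×8.314×508/36.1 = 550 kPa.
Step 1 — Adiabatic: T₂/T₁ = (P₂/P₁)^((γ−1)/γ) ⇒ T₂ = 508×(0.179)^0.400 = 255 K; V₂ = 101 L.
ΔU = nCvΔT = 4.70×12.5×(255−508) = -14800 J.
Q = 0 for an adiabatic process, so W = −ΔU = 14800 J.
State after step 1: P = 98.4 kPa, V = 101 L, T = 255 K.
Step 2 — Polytropic n=1.59: T₂ = T₁(V₁/V₂)^(n−1) = 255×(0.596)^0.59 = 188 K; P₂ = P₁(V₁/V₂)^n = 43.2 kPa.
W = (P₁V₁−P₂V₂)/(n−1) = (98.4×101−43.2×170)/0.59 = 4450 J.
ΔU = nCvΔT = 4.70×12.5×(188−255) = -3930 J.
Q = ΔU + W = 511 J.
Net over both steps: W = 19300 J, Q = 511 J, ΔU = -18700 J.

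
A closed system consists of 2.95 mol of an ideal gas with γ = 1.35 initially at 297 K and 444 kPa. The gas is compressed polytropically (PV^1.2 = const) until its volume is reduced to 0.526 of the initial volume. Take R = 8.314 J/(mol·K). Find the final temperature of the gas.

338 K

V₁ = nRT₁/P₁ = 2.95×8.314×297/444 = 16.4 L.
Polytropic n=1.2: T₂ = T₁(V₁/V₂)^(n−1) = 297×(1.90)^0.20 = 338 K; P₂ = P₁(V₁/V₂)^n = 960 kPa.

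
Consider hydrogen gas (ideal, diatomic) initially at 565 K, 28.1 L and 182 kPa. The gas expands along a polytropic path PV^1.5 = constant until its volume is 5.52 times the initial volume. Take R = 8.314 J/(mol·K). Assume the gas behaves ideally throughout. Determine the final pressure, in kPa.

Polytropic n=1.5: T₂ = T₁(V₁/V₂)^(n−1) = 565×(0.181)^0.50 = 240 K; P₂ = P₁(V₁/V₂)^n = 14.0 kPa.

14.0 kPa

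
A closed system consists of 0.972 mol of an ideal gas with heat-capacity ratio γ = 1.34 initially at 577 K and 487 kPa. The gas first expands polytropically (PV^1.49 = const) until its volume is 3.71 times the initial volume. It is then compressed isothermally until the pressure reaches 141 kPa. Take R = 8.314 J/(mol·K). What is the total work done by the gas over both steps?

V₁ = nRT₁/P₁ = 0.972×8.314×577/487 = 9.57 L.
Step 1 — Polytropic n=1.49: T₂ = T₁(V₁/V₂)^(n−1) = 577×(0.270)^0.49 = 304 K; P₂ = P₁(V₁/V₂)^n = 69.0 kPa.
W = (P₁V₁−P₂V₂)/(n−1) = (487×9.57−69.0×35.5)/0.49 = 4510 J.
ΔU = nCvΔT = 0.972×24.5×(304−577) = -6500 J.
Q = ΔU + W = -1990 J.
State after step 1: P = 69.0 kPa, V = 35.5 L, T = 304 K.
Step 2 — Isothermal: T stays 304 K; PV = const ⇒ V₂ = 17.4 L, P₂ = 141 kPa.
ΔU = 0 (ideal gas, T constant).
W = nRT ln(V₂/V₁) = 0.972×8.314×304×ln(0.490) = -1750 J.
Q = ΔU + W = -1750 J.
Net over both steps: W = 2760 J, Q = -3740 J, ΔU = -6500 J.

2760 J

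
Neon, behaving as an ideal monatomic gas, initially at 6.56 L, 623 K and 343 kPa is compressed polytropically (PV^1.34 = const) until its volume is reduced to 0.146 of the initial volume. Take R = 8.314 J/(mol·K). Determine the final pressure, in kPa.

4520 kPa

Polytropic n=1.34: T₂ = T₁(V₁/V₂)^(n−1) = 623×(6.85)^0.34 = 1200 K; P₂ = P₁(V₁/V₂)^n = 4520 kPa.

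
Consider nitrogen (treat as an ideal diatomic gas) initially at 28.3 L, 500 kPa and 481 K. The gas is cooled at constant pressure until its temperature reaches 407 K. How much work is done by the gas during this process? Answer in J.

-2180 J

n = P₁V₁/(RT₁) = 500×28.3/(8.314×481) = 3.54 mol.
Isobaric: P stays 500 kPa; V/T = const ⇒ T₂ = 407 K, V₂ = 23.9 L.
W = PΔV = 500×(23.9−28.3) kPa·L = -2180 J.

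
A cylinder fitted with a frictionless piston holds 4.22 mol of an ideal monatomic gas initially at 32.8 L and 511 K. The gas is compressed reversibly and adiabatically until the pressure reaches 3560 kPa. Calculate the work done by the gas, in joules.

-30000 J

P₁ = nRT₁/V₁ = 4.22×8.314×511/32.8 = 547 kPa.
Adiabatic: T₂/T₁ = (P₂/P₁)^((γ−1)/γ) ⇒ T₂ = 511×(6.51)^0.400 = 1080 K; V₂ = 10.7 L.
ΔU = nCvΔT = 4.22×12.5×(1080−511) = 30000 J.
Q = 0 for an adiabatic process, so W = −ΔU = -30000 J.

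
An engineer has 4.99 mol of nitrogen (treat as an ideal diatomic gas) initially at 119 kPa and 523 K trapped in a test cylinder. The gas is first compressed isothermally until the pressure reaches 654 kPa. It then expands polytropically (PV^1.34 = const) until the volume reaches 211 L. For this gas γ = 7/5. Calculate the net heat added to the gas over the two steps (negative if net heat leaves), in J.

-32500 J

V₁ = nRT₁/P₁ = 4.99×8.314×523/119 = 182 L.
Step 1 — Isothermal: T stays 523 K; PV = const ⇒ V₂ = 33.2 L, P₂ = 654 kPa.
ΔU = 0 (ideal gas, T constant).
W = nRT ln(V₂/V₁) = 4.99×8.314×523×ln(0.182) = -37000 J.
Q = ΔU + W = -37000 J.
State after step 1: P = 654 kPa, V = 33.2 L, T = 523 K.
Step 2 — Polytropic n=1.34: T₂ = T₁(V₁/V₂)^(n−1) = 523×(0.157)^0.34 = 279 K; P₂ = P₁(V₁/V₂)^n = 54.8 kPa.
W = (P₁V₁−P₂V₂)/(n−1) = (654×33.2−54.8×211)/0.34 = 29800 J.
ΔU = nCvΔT = 4.99×20.8×(279−523) = -25300 J.
Q = ΔU + W = 4470 J.
Net over both steps: W = -7180 J, Q = -32500 J, ΔU = -25300 J.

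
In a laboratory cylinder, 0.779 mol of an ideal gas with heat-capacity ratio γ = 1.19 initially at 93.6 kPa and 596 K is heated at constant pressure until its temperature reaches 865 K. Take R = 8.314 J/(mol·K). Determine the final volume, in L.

59.9 L

V₁ = nRT₁/P₁ = 0.779×8.314×596/93.6 = 41.2 L.
Isobaric: P stays 93.6 kPa; V/T = const ⇒ T₂ = 865 K, V₂ = 59.9 L.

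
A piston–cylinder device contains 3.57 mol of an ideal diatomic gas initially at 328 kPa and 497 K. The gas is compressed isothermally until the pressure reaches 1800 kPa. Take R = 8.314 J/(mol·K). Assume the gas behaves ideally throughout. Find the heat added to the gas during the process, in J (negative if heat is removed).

-25100 J

V₁ = nRT₁/P₁ = 3.57×8.314×497/328 = 45.0 L.
Isothermal: T stays 497 K; PV = const ⇒ V₂ = 8.20 L, P₂ = 1800 kPa.
ΔU = 0 (ideal gas, T constant).
W = nRT ln(V₂/V₁) = 3.57×8.314×497×ln(0.182) = -25100 J.
Q = ΔU + W = -25100 J.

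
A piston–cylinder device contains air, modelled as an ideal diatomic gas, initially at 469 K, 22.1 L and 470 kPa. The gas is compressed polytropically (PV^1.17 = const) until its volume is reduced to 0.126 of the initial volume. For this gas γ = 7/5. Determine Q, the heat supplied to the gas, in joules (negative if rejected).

-14800 J

n = P₁V₁/(RT₁) = 470×22.1/(8.314×469) = 2.66 mol.
Polytropic n=1.17: T₂ = T₁(V₁/V₂)^(n−1) = 469×(7.94)^0.17 = 667 K; P₂ = P₁(V₁/V₂)^n = 5300 kPa.
W = (P₁V₁−P₂V₂)/(n−1) = (470×22.1−5300×2.78)/0.17 = -25800 J.
ΔU = nCvΔT = 2.66×20.8×(667−469) = 11000 J.
Q = ΔU + W = -14800 J.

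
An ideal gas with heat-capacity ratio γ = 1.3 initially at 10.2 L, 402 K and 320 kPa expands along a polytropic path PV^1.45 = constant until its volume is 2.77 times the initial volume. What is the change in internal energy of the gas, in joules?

n = P₁V₁/(RT₁) = 320×10.2/(8.314×402) = 0.977 mol.
Polytropic n=1.45: T₂ = T₁(V₁/V₂)^(n−1) = 402×(0.361)^0.45 = 254 K; P₂ = P₁(V₁/V₂)^n = 73.0 kPa.
For an ideal gas ΔU = nCvΔT with Cv = R/(γ−1) = 27.7 J/(mol·K).
ΔU = 0.977×27.7×(254−402) = -4000 J.

-4000 J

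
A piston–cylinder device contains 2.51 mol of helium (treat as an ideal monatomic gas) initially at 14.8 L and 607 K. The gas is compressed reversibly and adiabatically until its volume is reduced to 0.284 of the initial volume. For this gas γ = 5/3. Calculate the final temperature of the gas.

1400 K

P₁ = nRT₁/V₁ = 2.51×8.314×607/14.8 = 856 kPa.
Adiabatic: TV^(γ−1) = const ⇒ T₂ = 607×(3.52)^0.667 = 1400 K; PV^γ = const ⇒ P₂ = 6980 kPa.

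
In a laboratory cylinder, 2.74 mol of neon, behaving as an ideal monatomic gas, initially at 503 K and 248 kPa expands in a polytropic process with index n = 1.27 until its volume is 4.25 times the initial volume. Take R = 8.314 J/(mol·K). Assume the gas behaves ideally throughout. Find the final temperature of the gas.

V₁ = nRT₁/P₁ = 2.74×8.314×503/248 = 46.2 L.
Polytropic n=1.27: T₂ = T₁(V₁/V₂)^(n−1) = 503×(0.235)^0.27 = 340 K; P₂ = P₁(V₁/V₂)^n = 39.5 kPa.

340 K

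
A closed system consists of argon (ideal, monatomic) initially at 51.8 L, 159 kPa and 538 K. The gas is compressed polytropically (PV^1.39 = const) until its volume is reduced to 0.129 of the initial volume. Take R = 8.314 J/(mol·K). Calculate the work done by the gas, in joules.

n = P₁V₁/(RT₁) = 159×51.8/(8.314×538) = 1.84 mol.
Polytropic n=1.39: T₂ = T₁(V₁/V₂)^(n−1) = 538×(7.75)^0.39 = 1200 K; P₂ = P₁(V₁/V₂)^n = 2740 kPa.
W = (P₁V₁−P₂V₂)/(n−1) = (159×51.8−2740×6.68)/0.39 = -25800 J.

-25800 J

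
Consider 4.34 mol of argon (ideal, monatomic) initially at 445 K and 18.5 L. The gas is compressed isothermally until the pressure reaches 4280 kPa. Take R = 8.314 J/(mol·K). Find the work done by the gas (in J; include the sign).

-25600 J

P₁ = nRT₁/V₁ = 4.34×8.314×445/18.5 = 868 kPa.
Isothermal: T stays 445 K; PV = const ⇒ V₂ = 3.75 L, P₂ = 4280 kPa.
W = nRT ln(V₂/V₁) = 4.34×8.314×445×ln(0.203) = -25600 J.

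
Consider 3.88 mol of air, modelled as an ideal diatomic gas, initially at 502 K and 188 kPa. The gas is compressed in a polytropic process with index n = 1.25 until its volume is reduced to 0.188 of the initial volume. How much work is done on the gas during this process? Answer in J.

33600 J

V₁ = nRT₁/P₁ = 3.88×8.314×502/188 = 86.1 L.
Polytropic n=1.25: T₂ = T₁(V₁/V₂)^(n−1) = 502×(5.32)^0.25 = 762 K; P₂ = P₁(V₁/V₂)^n = 1520 kPa.
W = (P₁V₁−P₂V₂)/(n−1) = (188×86.1−1520×16.2)/0.25 = -33600 J.
Work done on the gas = −W_by = 33600 J.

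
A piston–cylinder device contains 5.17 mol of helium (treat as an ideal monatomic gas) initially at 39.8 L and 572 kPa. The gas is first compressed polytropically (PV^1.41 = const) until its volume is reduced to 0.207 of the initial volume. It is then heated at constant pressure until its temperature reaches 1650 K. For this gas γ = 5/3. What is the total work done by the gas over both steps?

-22900 J

T₁ = P₁V₁/(nR) = 572×39.8/(5.17×8.314) = 530 K.
Step 1 — Polytropic n=1.41: T₂ = T₁(V₁/V₂)^(n−1) = 530×(4.83)^0.41 = 1010 K; P₂ = P₁(V₁/V₂)^n = 5270 kPa.
W = (P₁V₁−P₂V₂)/(n−1) = (572×39.8−5270×8.24)/0.41 = -50400 J.
ΔU = nCvΔT = 5.17×12.5×(1010−530) = 31000 J.
Q = ΔU + W = -19400 J.
State after step 1: P = 5270 kPa, V = 8.24 L, T = 1010 K.
Step 2 — Isobaric: P stays 5270 kPa; V/T = const ⇒ T₂ = 1650 K, V₂ = 13.5 L.
W = PΔV = 5270×(13.5−8.24) kPa·L = 27500 J.
ΔU = nCvΔT = 5.17×12.5×(1650−1010) = 41200 J.
Q = ΔU + W = nCpΔT = 68700 J.
Net over both steps: W = -22900 J, Q = 49300 J, ΔU = 72200 J.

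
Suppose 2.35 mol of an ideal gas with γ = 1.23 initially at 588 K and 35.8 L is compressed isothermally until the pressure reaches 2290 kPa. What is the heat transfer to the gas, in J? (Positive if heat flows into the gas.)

P₁ = nRT₁/V₁ = 2.35×8.314×588/35.8 = 321 kPa.
Isothermal: T stays 588 K; PV = const ⇒ V₂ = 5.02 L, P₂ = 2290 kPa.
ΔU = 0 (ideal gas, T constant).
W = nRT ln(V₂/V₁) = 2.35×8.314×588×ln(0.140) = -22600 J.
Q = ΔU + W = -22600 J.

-22600 J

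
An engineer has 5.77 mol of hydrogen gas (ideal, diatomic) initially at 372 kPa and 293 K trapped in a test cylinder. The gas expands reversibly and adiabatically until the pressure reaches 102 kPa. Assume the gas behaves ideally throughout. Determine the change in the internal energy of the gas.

V₁ = nRT₁/P₁ = 5.77×8.314×293/372 = 37.8 L.
Adiabatic: T₂/T₁ = (P₂/P₁)^((γ−1)/γ) ⇒ T₂ = 293×(0.274)^0.286 = 202 K; V₂ = 95.2 L.
For an ideal gas ΔU = nCvΔT with Cv = (5/2)R = 20.8 J/(mol·K).
ΔU = 5.77×20.8×(202−293) = -10900 J.

-10900 J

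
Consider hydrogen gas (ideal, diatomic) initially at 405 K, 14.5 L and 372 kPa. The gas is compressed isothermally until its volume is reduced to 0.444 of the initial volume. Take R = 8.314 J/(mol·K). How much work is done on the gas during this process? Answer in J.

4380 J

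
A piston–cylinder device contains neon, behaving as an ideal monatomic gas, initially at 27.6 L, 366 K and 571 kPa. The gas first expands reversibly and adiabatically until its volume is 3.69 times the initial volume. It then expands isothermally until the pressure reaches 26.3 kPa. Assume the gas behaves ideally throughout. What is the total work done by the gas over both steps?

n = P₁V₁/(RT₁) = 571×27.6/(8.314×366) = 5.18 mol.
Step 1 — Adiabatic: TV^(γ−1) = const ⇒ T₂ = 366×(0.271)^0.667 = 153 K; PV^γ = const ⇒ P₂ = 64.8 kPa.
ΔU = nCvΔT = 5.18×12.5×(153−366) = -13700 J.
Q = 0 for an adiabatic process, so W = −ΔU = 13700 J.
State after step 1: P = 64.8 kPa, V = 102 L, T = 153 K.
Step 2 — Isothermal: T stays 153 K; PV = const ⇒ V₂ = 251 L, P₂ = 26.3 kPa.
ΔU = 0 (ideal gas, T constant).
W = nRT ln(V₂/V₁) = 5.18×8.314×153×ln(2.46) = 5950 J.
Q = ΔU + W = 5950 J.
Net over both steps: W = 19700 J, Q = 5950 J, ΔU = -13700 J.

19700 J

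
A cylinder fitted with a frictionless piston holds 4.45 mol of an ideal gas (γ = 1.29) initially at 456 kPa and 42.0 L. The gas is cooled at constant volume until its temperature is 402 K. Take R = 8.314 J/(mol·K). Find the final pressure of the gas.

354 kPa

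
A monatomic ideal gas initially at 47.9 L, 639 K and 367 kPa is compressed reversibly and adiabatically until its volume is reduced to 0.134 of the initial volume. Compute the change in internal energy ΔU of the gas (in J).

n = P₁V₁/(RT₁) = 367×47.9/(8.314×639) = 3.31 mol.
Adiabatic: TV^(γ−1) = const ⇒ T₂ = 639×(7.46)^0.667 = 2440 K; PV^γ = const ⇒ P₂ = 10500 kPa.
For an ideal gas ΔU = nCvΔT with Cv = (3/2)R = 12.5 J/(mol·K).
ΔU = 3.31×12.5×(2440−639) = 74300 J.

74300 J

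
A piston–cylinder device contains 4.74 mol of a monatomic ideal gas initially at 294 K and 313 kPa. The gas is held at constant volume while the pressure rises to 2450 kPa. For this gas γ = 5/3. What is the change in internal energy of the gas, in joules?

119000 J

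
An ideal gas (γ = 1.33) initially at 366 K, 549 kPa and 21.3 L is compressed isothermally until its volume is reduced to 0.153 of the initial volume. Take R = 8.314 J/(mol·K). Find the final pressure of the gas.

Isothermal: T stays 366 K; PV = const ⇒ V₂ = 3.26 L, P₂ = 3590 kPa.

3590 kPa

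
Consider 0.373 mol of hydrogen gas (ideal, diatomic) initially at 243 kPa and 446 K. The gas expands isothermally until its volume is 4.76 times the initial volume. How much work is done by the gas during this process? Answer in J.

V₁ = nRT₁/P₁ = 0.373×8.314×446/243 = 5.69 L.
Isothermal: T stays 446 K; PV = const ⇒ V₂ = 27.1 L, P₂ = 51.1 kPa.
W = nRT ln(V₂/V₁) = 0.373×8.314×446×ln(4.76) = 2160 J.

2160 J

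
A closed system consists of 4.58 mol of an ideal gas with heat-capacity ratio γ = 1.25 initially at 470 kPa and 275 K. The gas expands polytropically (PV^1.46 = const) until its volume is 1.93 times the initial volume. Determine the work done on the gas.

-5940 J

V₁ = nRT₁/P₁ = 4.58×8.314×275/470 = 22.3 L.
Polytropic n=1.46: T₂ = T₁(V₁/V₂)^(n−1) = 275×(0.518)^0.46 = 203 K; P₂ = P₁(V₁/V₂)^n = 180 kPa.
W = (P₁V₁−P₂V₂)/(n−1) = (470×22.3−180×43.0)/0.46 = 5940 J.
Work done on the gas = −W_by = -5940 J.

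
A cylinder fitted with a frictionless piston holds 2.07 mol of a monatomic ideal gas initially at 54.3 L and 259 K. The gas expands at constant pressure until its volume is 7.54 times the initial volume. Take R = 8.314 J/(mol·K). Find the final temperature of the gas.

P₁ = nRT₁/V₁ = 2.07×8.314×259/54.3 = 82.1 kPa.
Isobaric: P stays 82.1 kPa; V/T = const ⇒ T₂ = 1950 K, V₂ = 409 L.

1950 K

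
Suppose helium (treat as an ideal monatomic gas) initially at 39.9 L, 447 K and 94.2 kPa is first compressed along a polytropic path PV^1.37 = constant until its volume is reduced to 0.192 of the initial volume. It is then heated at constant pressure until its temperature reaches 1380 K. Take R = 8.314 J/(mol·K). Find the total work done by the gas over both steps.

-3870 J

n = P₁V₁/(RT₁) = 94.2×39.9/(8.314×447) = 1.01 mol.
Step 1 — Polytropic n=1.37: T₂ = T₁(V₁/V₂)^(n−1) = 447×(5.21)^0.37 = 823 K; P₂ = P₁(V₁/V₂)^n = 904 kPa.
W = (P₁V₁−P₂V₂)/(n−1) = (94.2×39.9−904×7.66)/0.37 = -8550 J.
ΔU = nCvΔT = 1.01×12.5×(823−447) = 4740 J.
Q = ΔU + W = -3800 J.
State after step 1: P = 904 kPa, V = 7.66 L, T = 823 K.
Step 2 — Isobaric: P stays 904 kPa; V/T = const ⇒ T₂ = 1380 K, V₂ = 12.8 L.
W = PΔV = 904×(12.8−7.66) kPa·L = 4680 J.
ΔU = nCvΔT = 1.01×12.5×(1380−823) = 7020 J.
Q = ΔU + W = nCpΔT = 11700 J.
Net over both steps: W = -3870 J, Q = 7900 J, ΔU = 11800 J.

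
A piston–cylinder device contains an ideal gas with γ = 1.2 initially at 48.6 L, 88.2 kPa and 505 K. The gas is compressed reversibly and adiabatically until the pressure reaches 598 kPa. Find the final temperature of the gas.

695 K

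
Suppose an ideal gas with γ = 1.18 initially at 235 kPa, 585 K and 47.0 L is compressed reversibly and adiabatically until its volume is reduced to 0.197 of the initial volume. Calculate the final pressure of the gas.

1600 kPa

Adiabatic: TV^(γ−1) = const ⇒ T₂ = 585×(5.08)^0.180 = 784 K; PV^γ = const ⇒ P₂ = 1600 kPa.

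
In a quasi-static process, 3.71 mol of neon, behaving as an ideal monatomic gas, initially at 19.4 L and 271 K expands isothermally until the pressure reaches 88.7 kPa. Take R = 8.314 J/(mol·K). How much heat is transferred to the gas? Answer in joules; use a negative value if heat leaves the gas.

13200 J

P₁ = nRT₁/V₁ = 3.71×8.314×271/19.4 = 431 kPa.
Isothermal: T stays 271 K; PV = const ⇒ V₂ = 94.2 L, P₂ = 88.7 kPa.
ΔU = 0 (ideal gas, T constant).
W = nRT ln(V₂/V₁) = 3.71×8.314×271×ln(4.86) = 13200 J.
Q = ΔU + W = 13200 J.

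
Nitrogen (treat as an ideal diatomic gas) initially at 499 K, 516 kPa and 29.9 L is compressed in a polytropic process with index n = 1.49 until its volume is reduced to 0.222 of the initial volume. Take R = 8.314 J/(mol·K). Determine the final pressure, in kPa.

4860 kPa

Polytropic n=1.49: T₂ = T₁(V₁/V₂)^(n−1) = 499×(4.50)^0.49 = 1040 K; P₂ = P₁(V₁/V₂)^n = 4860 kPa.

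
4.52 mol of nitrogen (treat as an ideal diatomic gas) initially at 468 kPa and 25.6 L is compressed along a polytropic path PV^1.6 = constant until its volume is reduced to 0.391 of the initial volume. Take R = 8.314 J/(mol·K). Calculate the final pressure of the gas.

T₁ = P₁V₁/(nR) = 468×25.6/(4.52×8.314) = 319 K.
Polytropic n=1.6: T₂ = T₁(V₁/V₂)^(n−1) = 319×(2.56)^0.60 = 560 K; P₂ = P₁(V₁/V₂)^n = 2100 kPa.

2100 kPa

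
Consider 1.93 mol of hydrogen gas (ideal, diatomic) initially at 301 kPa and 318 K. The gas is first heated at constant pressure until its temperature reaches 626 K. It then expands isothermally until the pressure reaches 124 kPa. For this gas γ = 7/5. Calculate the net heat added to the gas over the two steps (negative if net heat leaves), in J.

26200 J

V₁ = nRT₁/P₁ = 1.93×8.314×318/301 = 17.0 L.
Step 1 — Isobaric: P stays 301 kPa; V/T = const ⇒ T₂ = 626 K, V₂ = 33.4 L.
W = PΔV = 301×(33.4−17.0) kPa·L = 4940 J.
ΔU = nCvΔT = 1.93×20.8×(626−318) = 12400 J.
Q = ΔU + W = nCpΔT = 17300 J.
State after step 1: P = 301 kPa, V = 33.4 L, T = 626 K.
Step 2 — Isothermal: T stays 626 K; PV = const ⇒ V₂ = 81.0 L, P₂ = 124 kPa.
ΔU = 0 (ideal gas, T constant).
W = nRT ln(V₂/V₁) = 1.93×8.314×626×ln(2.43) = 8910 J.
Q = ΔU + W = 8910 J.
Net over both steps: W = 13900 J, Q = 26200 J, ΔU = 12400 J.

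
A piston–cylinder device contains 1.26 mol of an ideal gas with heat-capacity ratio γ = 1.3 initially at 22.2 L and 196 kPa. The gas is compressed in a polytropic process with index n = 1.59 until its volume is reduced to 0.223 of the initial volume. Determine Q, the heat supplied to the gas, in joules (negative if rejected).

10200 J

T₁ = P₁V₁/(nR) = 196×22.2/(1.26×8.314) = 415 K.
Polytropic n=1.59: T₂ = T₁(V₁/V₂)^(n−1) = 415×(4.48)^0.59 = 1010 K; P₂ = P₁(V₁/V₂)^n = 2130 kPa.
W = (P₁V₁−P₂V₂)/(n−1) = (196×22.2−2130×4.95)/0.59 = -10500 J.
ΔU = nCvΔT = 1.26×27.7×(1010−415) = 20700 J.
Q = ΔU + W = 10200 J.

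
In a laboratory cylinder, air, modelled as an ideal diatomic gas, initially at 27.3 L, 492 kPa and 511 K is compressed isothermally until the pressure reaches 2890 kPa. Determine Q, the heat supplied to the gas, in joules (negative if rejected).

n = P₁V₁/(RT₁) = 492×27.3/(8.314×511) = 3.16 mol.
Isothermal: T stays 511 K; PV = const ⇒ V₂ = 4.65 L, P₂ = 2890 kPa.
ΔU = 0 (ideal gas, T constant).
W = nRT ln(V₂/V₁) = 3.16×8.314×511×ln(0.170) = -23800 J.
Q = ΔU + W = -23800 J.

-23800 J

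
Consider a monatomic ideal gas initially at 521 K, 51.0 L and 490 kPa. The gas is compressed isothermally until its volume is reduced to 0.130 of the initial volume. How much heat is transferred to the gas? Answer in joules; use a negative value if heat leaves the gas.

n = P₁V₁/(RT₁) = 490×51.0/(8.314×521) = 5.77 mol.
Isothermal: T stays 521 K; PV = const ⇒ V₂ = 6.63 L, P₂ = 3770 kPa.
ΔU = 0 (ideal gas, T constant).
W = nRT ln(V₂/V₁) = 5.77×8.314×521×ln(0.130) = -51000 J.
Q = ΔU + W = -51000 J.

-51000 J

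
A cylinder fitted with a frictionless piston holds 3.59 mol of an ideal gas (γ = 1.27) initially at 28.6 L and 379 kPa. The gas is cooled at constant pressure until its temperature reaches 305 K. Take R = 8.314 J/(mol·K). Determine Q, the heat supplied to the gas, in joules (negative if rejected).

T₁ = P₁V₁/(nR) = 379×28.6/(3.59×8.314) = 363 K.
Isobaric: P stays 379 kPa; V/T = const ⇒ T₂ = 305 K, V₂ = 24.0 L.
W = PΔV = 379×(24.0−28.6) kPa·L = -1740 J.
ΔU = nCvΔT = 3.59×30.8×(305−363) = -6430 J.
Q = ΔU + W = nCpΔT = -8170 J.

-8170 J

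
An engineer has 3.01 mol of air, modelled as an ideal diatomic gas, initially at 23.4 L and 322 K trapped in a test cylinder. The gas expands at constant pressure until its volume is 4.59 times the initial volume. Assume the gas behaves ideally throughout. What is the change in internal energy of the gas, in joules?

72300 J

P₁ = nRT₁/V₁ = 3.01×8.314×322/23.4 = 344 kPa.
Isobaric: P stays 344 kPa; V/T = const ⇒ T₂ = 1480 K, V₂ = 107 L.
For an ideal gas ΔU = nCvΔT with Cv = (5/2)R = 20.8 J/(mol·K).
ΔU = 3.01×20.8×(1480−322) = 72300 J.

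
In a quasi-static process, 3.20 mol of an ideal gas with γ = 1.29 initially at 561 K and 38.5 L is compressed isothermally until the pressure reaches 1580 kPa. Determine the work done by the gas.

-21000 J

P₁ = nRT₁/V₁ = 3.20×8.314×561/38.5 = 388 kPa.
Isothermal: T stays 561 K; PV = const ⇒ V₂ = 9.45 L, P₂ = 1580 kPa.
W = nRT ln(V₂/V₁) = 3.20×8.314×561×ln(0.245) = -21000 J.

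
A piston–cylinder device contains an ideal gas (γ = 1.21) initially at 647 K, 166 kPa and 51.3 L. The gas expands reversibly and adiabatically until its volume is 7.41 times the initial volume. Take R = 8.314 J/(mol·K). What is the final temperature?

Adiabatic: TV^(γ−1) = const ⇒ T₂ = 647×(0.135)^0.210 = 425 K; PV^γ = const ⇒ P₂ = 14.7 kPa.

425 K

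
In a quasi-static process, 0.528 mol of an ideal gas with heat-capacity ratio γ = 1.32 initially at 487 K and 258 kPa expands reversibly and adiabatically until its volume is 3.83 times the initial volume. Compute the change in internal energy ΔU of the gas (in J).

V₁ = nRT₁/P₁ = 0.528×8.314×487/258 = 8.29 L.
Adiabatic: TV^(γ−1) = const ⇒ T₂ = 487×(0.261)^0.320 = 317 K; PV^γ = const ⇒ P₂ = 43.8 kPa.
For an ideal gas ΔU = nCvΔT with Cv = R/(γ−1) = 26.0 J/(mol·K).
ΔU = 0.528×26.0×(317−487) = -2330 J.

-2330 J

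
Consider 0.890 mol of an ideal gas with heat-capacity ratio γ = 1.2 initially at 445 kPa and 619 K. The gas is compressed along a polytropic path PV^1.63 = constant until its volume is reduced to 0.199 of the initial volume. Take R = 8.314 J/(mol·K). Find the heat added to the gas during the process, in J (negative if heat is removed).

V₁ = nRT₁/P₁ = 0.890×8.314×619/445 = 10.3 L.
Polytropic n=1.63: T₂ = T₁(V₁/V₂)^(n−1) = 619×(5.03)^0.63 = 1710 K; P₂ = P₁(V₁/V₂)^n = 6180 kPa.
W = (P₁V₁−P₂V₂)/(n−1) = (445×10.3−6180×2.05)/0.63 = -12800 J.
ΔU = nCvΔT = 0.890×41.6×(1710−619) = 40400 J.
Q = ΔU + W = 27600 J.

27600 J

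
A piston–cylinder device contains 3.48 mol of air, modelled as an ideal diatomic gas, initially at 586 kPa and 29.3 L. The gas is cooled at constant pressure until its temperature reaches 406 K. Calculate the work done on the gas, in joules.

5420 J

T₁ = P₁V₁/(nR) = 586×29.3/(3.48×8.314) = 593 K.
Isobaric: P stays 586 kPa; V/T = const ⇒ T₂ = 406 K, V₂ = 20.0 L.
W = PΔV = 586×(20.0−29.3) kPa·L = -5420 J.
Work done on the gas = −W_by = 5420 J.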